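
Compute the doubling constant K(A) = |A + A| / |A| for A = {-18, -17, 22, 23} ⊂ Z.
K = |A + A| / |A| = 9/4

Enumerate A + A = {a + b : a, b ∈ A}. With |A| = 4, there are |A|^2 = 16 ordered sum pairs; collecting distinct values, A + A = {-36, -35, -34, 4, 5, 6, 44, 45, 46}, so |A + A| = 9. Thus K = 9/4. For comparison, the minimum possible |A + A| over all 4-element sets is 2·4 − 1 = 7 (so min K = 7/4), attained only by arithmetic progressions.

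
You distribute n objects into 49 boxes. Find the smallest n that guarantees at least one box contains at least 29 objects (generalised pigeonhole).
n = (29 − 1)·49 + 1 = 1373

By the generalised pigeonhole principle, to guarantee some box contains ≥ r objects we need more than (r − 1) · k objects total. Threshold: n = (r − 1) · k + 1. With r = 29 and k = 49: n = 28 · 49 + 1 = 1372 + 1 = 1373. For n = 1372 = 28 · 49, we can put exactly 28 objects in every box, avoiding 29 in any single one — so 1373 is tight.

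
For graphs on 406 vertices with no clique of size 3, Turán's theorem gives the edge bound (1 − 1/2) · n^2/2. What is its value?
Turán density bound = (1/2) · 406^2/2 = 41209

Turán's theorem: ex(n, K_{r+1}) is achieved by the complete r-partite Turán graph T(n, r) with parts as balanced as possible, and is at most (1 − 1/r) · n^2/2. For r = 2, n = 406: the density bound is (1/2) · 164836/2 = 41209. Since 2 ∣ 406, the Turán graph T(406, 2) has parts of equal size 203, and its edge count e(T(406, 2)) = 41209 attains the density bound exactly.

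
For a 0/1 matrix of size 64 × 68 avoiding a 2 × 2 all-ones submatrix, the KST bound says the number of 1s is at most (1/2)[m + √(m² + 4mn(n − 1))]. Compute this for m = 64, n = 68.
z(64, 68; 2, 2) ≤ (1/2)[64 + √(64² + 4·64·68·67)] = (1/2)[64 + √1170432] = 572.9325

Kővári–Sós–Turán: let r_1, ..., r_64 be the row sums and z = Σ r_i the total number of 1s. Each pair of columns can share at most one row with both entries 1 (else a 2×2 all-ones block appears), so Σ_i C(r_i, 2) ≤ C(68, 2) = 2278. By convexity Σ_i C(r_i, 2) ≥ 64·C(z/64, 2) = z(z − 64)/(2·64), giving z² − 64z − 64·68·67 ≤ 0 and hence z ≤ (1/2)[64 + √(4096 + 4·291584)] = (1/2)[64 + √1170432] ≈ (1/2)(64 + 1081.8651) = 572.9325.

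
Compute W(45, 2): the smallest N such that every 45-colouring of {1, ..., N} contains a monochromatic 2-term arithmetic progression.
W(45, 2) = 45 + 1 = 46

A 2-term AP is any pair of integers, so a monochromatic 2-AP exists iff some colour is used at least twice. With 45 colours, the colouring i ↦ i on {1, ..., 45} uses each colour once, avoiding any monochromatic pair, so W(45, 2) > 45. For {1, ..., 46}, pigeonhole forces two integers of the same colour, which form a monochromatic 2-AP. Hence W(45, 2) = 46.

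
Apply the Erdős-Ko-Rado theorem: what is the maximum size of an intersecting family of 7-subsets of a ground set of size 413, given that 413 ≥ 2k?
max |F| = C(412, 6) = 6548898787684

The Erdős-Ko-Rado theorem states: for n ≥ 2k, an intersecting family of k-subsets of an n-element set has size at most C(n − 1, k − 1), with equality for 'star' families {A ⊆ [n] : |A| = k, i ∈ A} (fix an element i). For n = 413, k = 7: C(412, 6) = 6548898787684.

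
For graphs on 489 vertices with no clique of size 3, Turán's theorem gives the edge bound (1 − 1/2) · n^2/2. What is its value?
Turán density bound = (1/2) · 489^2/2 = 239121/4 ≈ 59780.25

Turán's theorem: ex(n, K_{r+1}) is achieved by the complete r-partite Turán graph T(n, r) with parts as balanced as possible, and is at most (1 − 1/r) · n^2/2. For r = 2, n = 489: the density bound is (1/2) · 239121/2 = 239121/4 ≈ 59780.25. The integer-valued extremum is e(T(489, 2)) = 59780, which is strictly less than the density bound 239121/4 since 2 ∤ 489 (the parts of T(489, 2) cannot all be equal).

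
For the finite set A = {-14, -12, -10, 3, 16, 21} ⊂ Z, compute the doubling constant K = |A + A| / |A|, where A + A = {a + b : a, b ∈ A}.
K = |A + A| / |A| = 19/6

Enumerate A + A = {a + b : a, b ∈ A}. With |A| = 6, there are |A|^2 = 36 ordered sum pairs; collecting distinct values, A + A = {-28, -26, -24, -22, -20, -11, -9, -7, 2, 4, 6, 7, 9, 11, 19, 24, 32, 37, 42}, so |A + A| = 19. Thus K = 19/6. For comparison, the minimum possible |A + A| over all 6-element sets is 2·6 − 1 = 11 (so min K = 11/6), attained only by arithmetic progressions.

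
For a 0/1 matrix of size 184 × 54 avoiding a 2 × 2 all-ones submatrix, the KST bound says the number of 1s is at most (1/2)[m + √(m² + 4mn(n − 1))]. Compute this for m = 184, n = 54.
z(184, 54; 2, 2) ≤ (1/2)[184 + √(184² + 4·184·54·53)] = (1/2)[184 + √2140288] = 823.4862

Kővári–Sós–Turán: let r_1, ..., r_184 be the row sums and z = Σ r_i the total number of 1s. Each pair of columns can share at most one row with both entries 1 (else a 2×2 all-ones block appears), so Σ_i C(r_i, 2) ≤ C(54, 2) = 1431. By convexity Σ_i C(r_i, 2) ≥ 184·C(z/184, 2) = z(z − 184)/(2·184), giving z² − 184z − 184·54·53 ≤ 0 and hence z ≤ (1/2)[184 + √(33856 + 4·526608)] = (1/2)[184 + √2140288] ≈ (1/2)(184 + 1462.9723) = 823.4862.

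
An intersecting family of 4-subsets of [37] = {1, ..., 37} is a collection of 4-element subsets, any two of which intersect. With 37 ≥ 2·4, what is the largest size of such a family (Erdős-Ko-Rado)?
max |F| = C(36, 3) = 7140

Erdős-Ko-Rado (1961): when n ≥ 2k, max |F| = C(n−1, k−1). The bound is attained by the star {A : i ∈ A} for any fixed i ∈ [n]. Here C(37−1, 4−1) = C(36, 3) = 7140.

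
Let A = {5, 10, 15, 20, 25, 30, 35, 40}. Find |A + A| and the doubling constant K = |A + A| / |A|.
K = |A + A| / |A| = 15/8

Enumerate A + A = {a + b : a, b ∈ A}. With |A| = 8, there are |A|^2 = 64 ordered sum pairs; collecting distinct values, A + A = {10, 15, 20, 25, 30, 35, 40, 45, 50, 55, 60, 65, 70, 75, 80}, so |A + A| = 15. Thus K = 15/8. Here |A + A| = 2|A| − 1 = 15, the minimum possible — so K = 15/8 is minimal, which holds iff A is an arithmetic progression.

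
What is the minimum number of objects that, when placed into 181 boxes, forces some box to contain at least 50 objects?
n = (50 − 1)·181 + 1 = 8870

By the generalised pigeonhole principle, to guarantee some box contains ≥ r objects we need more than (r − 1) · k objects total. Threshold: n = (r − 1) · k + 1. With r = 50 and k = 181: n = 49 · 181 + 1 = 8869 + 1 = 8870. For n = 8869 = 49 · 181, we can put exactly 49 objects in every box, avoiding 50 in any single one — so 8870 is tight.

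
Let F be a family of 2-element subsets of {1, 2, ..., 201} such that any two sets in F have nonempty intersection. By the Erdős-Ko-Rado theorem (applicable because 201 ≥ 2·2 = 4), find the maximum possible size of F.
max |F| = C(200, 1) = 200

Erdős-Ko-Rado (1961): when n ≥ 2k, max |F| = C(n−1, k−1). The bound is attained by the star {A : i ∈ A} for any fixed i ∈ [n]. Here C(201−1, 2−1) = C(200, 1) = 200.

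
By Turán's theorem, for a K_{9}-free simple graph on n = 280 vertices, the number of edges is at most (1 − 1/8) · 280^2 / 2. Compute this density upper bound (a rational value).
Turán density bound = (7/8) · 280^2/2 = 34300

Turán's theorem: ex(n, K_{r+1}) is achieved by the complete r-partite Turán graph T(n, r) with parts as balanced as possible, and is at most (1 − 1/r) · n^2/2. For r = 8, n = 280: the density bound is (7/8) · 78400/2 = 34300. Since 8 ∣ 280, the Turán graph T(280, 8) has parts of equal size 35, and its edge count e(T(280, 8)) = 34300 attains the density bound exactly.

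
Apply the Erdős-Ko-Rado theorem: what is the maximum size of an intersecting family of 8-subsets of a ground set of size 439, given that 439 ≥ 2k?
max |F| = C(438, 7) = 584739093226896

Erdős-Ko-Rado (1961): when n ≥ 2k, max |F| = C(n−1, k−1). The bound is attained by the star {A : i ∈ A} for any fixed i ∈ [n]. Here C(439−1, 8−1) = C(438, 7) = 584739093226896.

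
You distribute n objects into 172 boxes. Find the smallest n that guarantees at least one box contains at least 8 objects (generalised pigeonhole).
n = (8 − 1)·172 + 1 = 1205

By the generalised pigeonhole principle, to guarantee some box contains ≥ r objects we need more than (r − 1) · k objects total. Threshold: n = (r − 1) · k + 1. With r = 8 and k = 172: n = 7 · 172 + 1 = 1204 + 1 = 1205. For n = 1204 = 7 · 172, we can put exactly 7 objects in every box, avoiding 8 in any single one — so 1205 is tight.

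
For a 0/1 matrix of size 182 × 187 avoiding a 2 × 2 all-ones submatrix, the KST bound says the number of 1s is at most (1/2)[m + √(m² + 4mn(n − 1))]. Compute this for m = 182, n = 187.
z(182, 187; 2, 2) ≤ (1/2)[182 + √(182² + 4·182·187·186)] = (1/2)[182 + √25354420] = 2608.6586

Kővári–Sós–Turán: let r_1, ..., r_182 be the row sums and z = Σ r_i the total number of 1s. Each pair of columns can share at most one row with both entries 1 (else a 2×2 all-ones block appears), so Σ_i C(r_i, 2) ≤ C(187, 2) = 17391. By convexity Σ_i C(r_i, 2) ≥ 182·C(z/182, 2) = z(z − 182)/(2·182), giving z² − 182z − 182·187·186 ≤ 0 and hence z ≤ (1/2)[182 + √(33124 + 4·6330324)] = (1/2)[182 + √25354420] ≈ (1/2)(182 + 5035.3173) = 2608.6586.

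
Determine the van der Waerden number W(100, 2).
W(100, 2) = 100 + 1 = 101

A 2-term AP is any pair of integers, so a monochromatic 2-AP exists iff some colour is used at least twice. With 100 colours, the colouring i ↦ i on {1, ..., 100} uses each colour once, avoiding any monochromatic pair, so W(100, 2) > 100. For {1, ..., 101}, pigeonhole forces two integers of the same colour, which form a monochromatic 2-AP. Hence W(100, 2) = 101.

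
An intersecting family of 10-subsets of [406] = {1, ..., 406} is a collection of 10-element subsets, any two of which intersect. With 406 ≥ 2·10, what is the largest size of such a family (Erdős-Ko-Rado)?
max |F| = C(405, 9) = 738678218556850650

Erdős-Ko-Rado (1961): when n ≥ 2k, max |F| = C(n−1, k−1). The bound is attained by the star {A : i ∈ A} for any fixed i ∈ [n]. Here C(406−1, 10−1) = C(405, 9) = 738678218556850650.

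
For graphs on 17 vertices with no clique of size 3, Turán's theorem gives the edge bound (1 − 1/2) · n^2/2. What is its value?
Turán density bound = (1/2) · 17^2/2 = 289/4 ≈ 72.25

Turán's theorem: ex(n, K_{r+1}) is achieved by the complete r-partite Turán graph T(n, r) with parts as balanced as possible, and is at most (1 − 1/r) · n^2/2. For r = 2, n = 17: the density bound is (1/2) · 289/2 = 289/4 ≈ 72.25. The integer-valued extremum is e(T(17, 2)) = 72, which is strictly less than the density bound 289/4 since 2 ∤ 17 (the parts of T(17, 2) cannot all be equal).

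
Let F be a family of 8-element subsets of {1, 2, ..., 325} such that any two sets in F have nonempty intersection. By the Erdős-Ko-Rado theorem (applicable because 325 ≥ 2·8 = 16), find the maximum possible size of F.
max |F| = C(324, 7) = 69669979308864

Erdős-Ko-Rado (1961): when n ≥ 2k, max |F| = C(n−1, k−1). The bound is attained by the star {A : i ∈ A} for any fixed i ∈ [n]. Here C(325−1, 8−1) = C(324, 7) = 69669979308864.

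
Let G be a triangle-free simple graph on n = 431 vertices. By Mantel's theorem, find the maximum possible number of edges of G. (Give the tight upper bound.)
ex(431, K_3) = ⌊431^2/4⌋ = 46440

Mantel (1907): a triangle-free graph on n vertices has at most ⌊n^2/4⌋ edges, with equality for the complete bipartite graph K_{⌊n/2⌋, ⌈n/2⌉}. For n = 431: ⌊431^2/4⌋ = ⌊185761/4⌋ = 46440. The extremal graph is K_{215, 216}, which has 215·216 = 46440 edges.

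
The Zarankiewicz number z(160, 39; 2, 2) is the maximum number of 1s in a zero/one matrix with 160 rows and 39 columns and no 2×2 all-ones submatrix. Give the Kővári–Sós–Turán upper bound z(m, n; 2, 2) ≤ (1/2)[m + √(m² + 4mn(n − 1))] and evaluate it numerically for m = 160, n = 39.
z(160, 39; 2, 2) ≤ (1/2)[160 + √(160² + 4·160·39·38)] = (1/2)[160 + √974080] = 573.4775

Kővári–Sós–Turán: let r_1, ..., r_160 be the row sums and z = Σ r_i the total number of 1s. Each pair of columns can share at most one row with both entries 1 (else a 2×2 all-ones block appears), so Σ_i C(r_i, 2) ≤ C(39, 2) = 741. By convexity Σ_i C(r_i, 2) ≥ 160·C(z/160, 2) = z(z − 160)/(2·160), giving z² − 160z − 160·39·38 ≤ 0 and hence z ≤ (1/2)[160 + √(25600 + 4·237120)] = (1/2)[160 + √974080] ≈ (1/2)(160 + 986.9549) = 573.4775.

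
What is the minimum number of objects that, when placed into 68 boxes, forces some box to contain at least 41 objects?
n = (41 − 1)·68 + 1 = 2721

By the generalised pigeonhole principle, to guarantee some box contains ≥ r objects we need more than (r − 1) · k objects total. Threshold: n = (r − 1) · k + 1. With r = 41 and k = 68: n = 40 · 68 + 1 = 2720 + 1 = 2721. For n = 2720 = 40 · 68, we can put exactly 40 objects in every box, avoiding 41 in any single one — so 2721 is tight.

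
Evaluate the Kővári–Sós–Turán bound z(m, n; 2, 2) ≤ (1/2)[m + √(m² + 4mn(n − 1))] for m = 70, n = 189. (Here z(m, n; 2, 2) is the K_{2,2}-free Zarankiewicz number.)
z(70, 189; 2, 2) ≤ (1/2)[70 + √(70² + 4·70·189·188)] = (1/2)[70 + √9953860] = 1612.4869

Kővári–Sós–Turán: let r_1, ..., r_70 be the row sums and z = Σ r_i the total number of 1s. Each pair of columns can share at most one row with both entries 1 (else a 2×2 all-ones block appears), so Σ_i C(r_i, 2) ≤ C(189, 2) = 17766. By convexity Σ_i C(r_i, 2) ≥ 70·C(z/70, 2) = z(z − 70)/(2·70), giving z² − 70z − 70·189·188 ≤ 0 and hence z ≤ (1/2)[70 + √(4900 + 4·2487240)] = (1/2)[70 + √9953860] ≈ (1/2)(70 + 3154.9739) = 1612.4869.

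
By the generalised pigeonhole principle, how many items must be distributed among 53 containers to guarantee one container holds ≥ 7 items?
n = (7 − 1)·53 + 1 = 319

By the generalised pigeonhole principle, to guarantee some box contains ≥ r objects we need more than (r − 1) · k objects total. Threshold: n = (r − 1) · k + 1. With r = 7 and k = 53: n = 6 · 53 + 1 = 318 + 1 = 319. For n = 318 = 6 · 53, we can put exactly 6 objects in every box, avoiding 7 in any single one — so 319 is tight.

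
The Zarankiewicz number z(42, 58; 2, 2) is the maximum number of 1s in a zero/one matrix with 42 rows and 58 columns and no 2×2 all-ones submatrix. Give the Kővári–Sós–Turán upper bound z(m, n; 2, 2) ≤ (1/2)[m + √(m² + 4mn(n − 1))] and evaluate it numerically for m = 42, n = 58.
z(42, 58; 2, 2) ≤ (1/2)[42 + √(42² + 4·42·58·57)] = (1/2)[42 + √557172] = 394.2198

Kővári–Sós–Turán: let r_1, ..., r_42 be the row sums and z = Σ r_i the total number of 1s. Each pair of columns can share at most one row with both entries 1 (else a 2×2 all-ones block appears), so Σ_i C(r_i, 2) ≤ C(58, 2) = 1653. By convexity Σ_i C(r_i, 2) ≥ 42·C(z/42, 2) = z(z − 42)/(2·42), giving z² − 42z − 42·58·57 ≤ 0 and hence z ≤ (1/2)[42 + √(1764 + 4·138852)] = (1/2)[42 + √557172] ≈ (1/2)(42 + 746.4395) = 394.2198.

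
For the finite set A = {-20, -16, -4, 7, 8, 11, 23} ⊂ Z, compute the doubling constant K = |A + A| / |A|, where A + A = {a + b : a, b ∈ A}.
K = |A + A| / |A| = 23/7

Enumerate A + A = {a + b : a, b ∈ A}. With |A| = 7, there are |A|^2 = 49 ordered sum pairs; collecting distinct values, A + A = {-40, -36, -32, -24, -20, -13, -12, -9, -8, -5, 3, 4, 7, 14, 15, 16, 18, 19, 22, 30, 31, 34, 46}, so |A + A| = 23. Thus K = 23/7. For comparison, the minimum possible |A + A| over all 7-element sets is 2·7 − 1 = 13 (so min K = 13/7), attained only by arithmetic progressions.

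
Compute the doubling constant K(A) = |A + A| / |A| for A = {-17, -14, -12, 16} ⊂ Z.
K = |A + A| / |A| = 10/4 = 5/2

Enumerate A + A = {a + b : a, b ∈ A}. With |A| = 4, there are |A|^2 = 16 ordered sum pairs; collecting distinct values, A + A = {-34, -31, -29, -28, -26, -24, -1, 2, 4, 32}, so |A + A| = 10. Thus K = 10/4 = 5/2. For comparison, the minimum possible |A + A| over all 4-element sets is 2·4 − 1 = 7 (so min K = 7/4), attained only by arithmetic progressions.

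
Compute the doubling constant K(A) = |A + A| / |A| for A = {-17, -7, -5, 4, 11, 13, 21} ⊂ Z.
K = |A + A| / |A| = 25/7

Enumerate A + A = {a + b : a, b ∈ A}. With |A| = 7, there are |A|^2 = 49 ordered sum pairs; collecting distinct values, A + A = {-34, -24, -22, -14, -13, -12, -10, -6, -4, -3, -1, 4, 6, 8, 14, 15, 16, 17, 22, 24, 25, 26, 32, 34, 42}, so |A + A| = 25. Thus K = 25/7. For comparison, the minimum possible |A + A| over all 7-element sets is 2·7 − 1 = 13 (so min K = 13/7), attained only by arithmetic progressions.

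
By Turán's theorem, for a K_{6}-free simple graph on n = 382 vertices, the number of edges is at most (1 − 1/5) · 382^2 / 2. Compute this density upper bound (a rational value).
Turán density bound = (4/5) · 382^2/2 = 291848/5 ≈ 58369.6

Turán's theorem: ex(n, K_{r+1}) is achieved by the complete r-partite Turán graph T(n, r) with parts as balanced as possible, and is at most (1 − 1/r) · n^2/2. For r = 5, n = 382: the density bound is (4/5) · 145924/2 = 291848/5 ≈ 58369.6. The integer-valued extremum is e(T(382, 5)) = 58369, which is strictly less than the density bound 291848/5 since 5 ∤ 382 (the parts of T(382, 5) cannot all be equal).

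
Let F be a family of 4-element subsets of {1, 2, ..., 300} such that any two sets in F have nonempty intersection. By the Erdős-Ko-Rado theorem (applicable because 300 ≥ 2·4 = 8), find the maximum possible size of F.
max |F| = C(299, 3) = 4410549

Erdős-Ko-Rado (1961): when n ≥ 2k, max |F| = C(n−1, k−1). The bound is attained by the star {A : i ∈ A} for any fixed i ∈ [n]. Here C(300−1, 4−1) = C(299, 3) = 4410549.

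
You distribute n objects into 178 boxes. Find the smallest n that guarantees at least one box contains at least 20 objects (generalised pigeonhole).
n = (20 − 1)·178 + 1 = 3383

By the generalised pigeonhole principle, to guarantee some box contains ≥ r objects we need more than (r − 1) · k objects total. Threshold: n = (r − 1) · k + 1. With r = 20 and k = 178: n = 19 · 178 + 1 = 3382 + 1 = 3383. For n = 3382 = 19 · 178, we can put exactly 19 objects in every box, avoiding 20 in any single one — so 3383 is tight.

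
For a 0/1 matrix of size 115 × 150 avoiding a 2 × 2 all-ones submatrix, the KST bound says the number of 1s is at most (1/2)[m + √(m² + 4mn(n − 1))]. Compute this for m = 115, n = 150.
z(115, 150; 2, 2) ≤ (1/2)[115 + √(115² + 4·115·150·149)] = (1/2)[115 + √10294225] = 1661.7307

Kővári–Sós–Turán: let r_1, ..., r_115 be the row sums and z = Σ r_i the total number of 1s. Each pair of columns can share at most one row with both entries 1 (else a 2×2 all-ones block appears), so Σ_i C(r_i, 2) ≤ C(150, 2) = 11175. By convexity Σ_i C(r_i, 2) ≥ 115·C(z/115, 2) = z(z − 115)/(2·115), giving z² − 115z − 115·150·149 ≤ 0 and hence z ≤ (1/2)[115 + √(13225 + 4·2570250)] = (1/2)[115 + √10294225] ≈ (1/2)(115 + 3208.4615) = 1661.7307.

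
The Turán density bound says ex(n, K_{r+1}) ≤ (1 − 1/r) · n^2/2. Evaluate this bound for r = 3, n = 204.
Turán density bound = (2/3) · 204^2/2 = 13872

Turán's theorem: ex(n, K_{r+1}) is achieved by the complete r-partite Turán graph T(n, r) with parts as balanced as possible, and is at most (1 − 1/r) · n^2/2. For r = 3, n = 204: the density bound is (2/3) · 41616/2 = 13872. Since 3 ∣ 204, the Turán graph T(204, 3) has parts of equal size 68, and its edge count e(T(204, 3)) = 13872 attains the density bound exactly.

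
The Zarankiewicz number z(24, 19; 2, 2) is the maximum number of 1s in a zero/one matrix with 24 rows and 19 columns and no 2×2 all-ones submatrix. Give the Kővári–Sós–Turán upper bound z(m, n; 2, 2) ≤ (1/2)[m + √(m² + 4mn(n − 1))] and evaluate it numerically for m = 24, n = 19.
z(24, 19; 2, 2) ≤ (1/2)[24 + √(24² + 4·24·19·18)] = (1/2)[24 + √33408] = 103.3893

Kővári–Sós–Turán: let r_1, ..., r_24 be the row sums and z = Σ r_i the total number of 1s. Each pair of columns can share at most one row with both entries 1 (else a 2×2 all-ones block appears), so Σ_i C(r_i, 2) ≤ C(19, 2) = 171. By convexity Σ_i C(r_i, 2) ≥ 24·C(z/24, 2) = z(z − 24)/(2·24), giving z² − 24z − 24·19·18 ≤ 0 and hence z ≤ (1/2)[24 + √(576 + 4·8208)] = (1/2)[24 + √33408] ≈ (1/2)(24 + 182.7786) = 103.3893.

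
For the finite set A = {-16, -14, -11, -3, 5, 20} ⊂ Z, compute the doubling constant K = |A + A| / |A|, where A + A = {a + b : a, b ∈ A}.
K = |A + A| / |A| = 20/6 = 10/3

Enumerate A + A = {a + b : a, b ∈ A}. With |A| = 6, there are |A|^2 = 36 ordered sum pairs; collecting distinct values, A + A = {-32, -30, -28, -27, -25, -22, -19, -17, -14, -11, -9, -6, 2, 4, 6, 9, 10, 17, 25, 40}, so |A + A| = 20. Thus K = 20/6 = 10/3. For comparison, the minimum possible |A + A| over all 6-element sets is 2·6 − 1 = 11 (so min K = 11/6), attained only by arithmetic progressions.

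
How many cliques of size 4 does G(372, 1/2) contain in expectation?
E[# K_4] = C(372, 4) · (1/2)^C(4, 2) = 785115765 / 2^6 = 12267433.828125

For each 4-subset S of vertices (there are C(372, 4) = 785115765 such S), let X_S = 1 if S induces a K_4 (all C(4, 2) = 6 edges present). Then P(X_S = 1) = (1/2)^6 = 1/64. By linearity of expectation, E[# K_4] = C(372, 4) · (1/2)^6 = 785115765 / 64 = 12267433.828125.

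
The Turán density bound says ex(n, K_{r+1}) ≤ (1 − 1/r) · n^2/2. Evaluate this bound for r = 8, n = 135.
Turán density bound = (7/8) · 135^2/2 = 127575/16 ≈ 7973.4375

Turán's theorem: ex(n, K_{r+1}) is achieved by the complete r-partite Turán graph T(n, r) with parts as balanced as possible, and is at most (1 − 1/r) · n^2/2. For r = 8, n = 135: the density bound is (7/8) · 18225/2 = 127575/16 ≈ 7973.4375. The integer-valued extremum is e(T(135, 8)) = 7973, which is strictly less than the density bound 127575/16 since 8 ∤ 135 (the parts of T(135, 8) cannot all be equal).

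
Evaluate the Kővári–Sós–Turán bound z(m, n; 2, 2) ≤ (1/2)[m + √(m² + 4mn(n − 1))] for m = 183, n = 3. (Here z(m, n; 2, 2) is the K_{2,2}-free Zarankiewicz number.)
z(183, 3; 2, 2) ≤ (1/2)[183 + √(183² + 4·183·3·2)] = (1/2)[183 + √37881] = 188.8152

Kővári–Sós–Turán: let r_1, ..., r_183 be the row sums and z = Σ r_i the total number of 1s. Each pair of columns can share at most one row with both entries 1 (else a 2×2 all-ones block appears), so Σ_i C(r_i, 2) ≤ C(3, 2) = 3. By convexity Σ_i C(r_i, 2) ≥ 183·C(z/183, 2) = z(z − 183)/(2·183), giving z² − 183z − 183·3·2 ≤ 0 and hence z ≤ (1/2)[183 + √(33489 + 4·1098)] = (1/2)[183 + √37881] ≈ (1/2)(183 + 194.6304) = 188.8152.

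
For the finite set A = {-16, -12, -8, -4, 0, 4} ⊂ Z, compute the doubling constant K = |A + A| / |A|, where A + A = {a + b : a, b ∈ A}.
K = |A + A| / |A| = 11/6

Enumerate A + A = {a + b : a, b ∈ A}. With |A| = 6, there are |A|^2 = 36 ordered sum pairs; collecting distinct values, A + A = {-32, -28, -24, -20, -16, -12, -8, -4, 0, 4, 8}, so |A + A| = 11. Thus K = 11/6. Here |A + A| = 2|A| − 1 = 11, the minimum possible — so K = 11/6 is minimal, which holds iff A is an arithmetic progression.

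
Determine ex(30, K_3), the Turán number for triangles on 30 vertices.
ex(30, K_3) = ⌊30^2/4⌋ = 225

Mantel (1907): a triangle-free graph on n vertices has at most ⌊n^2/4⌋ edges, with equality for the complete bipartite graph K_{⌊n/2⌋, ⌈n/2⌉}. For n = 30: ⌊30^2/4⌋ = ⌊900/4⌋ = 225. The extremal graph is K_{15, 15}, which has 15·15 = 225 edges.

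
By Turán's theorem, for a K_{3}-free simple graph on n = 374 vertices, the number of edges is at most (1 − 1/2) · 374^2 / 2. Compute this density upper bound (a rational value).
Turán density bound = (1/2) · 374^2/2 = 34969

Turán's theorem: ex(n, K_{r+1}) is achieved by the complete r-partite Turán graph T(n, r) with parts as balanced as possible, and is at most (1 − 1/r) · n^2/2. For r = 2, n = 374: the density bound is (1/2) · 139876/2 = 34969. Since 2 ∣ 374, the Turán graph T(374, 2) has parts of equal size 187, and its edge count e(T(374, 2)) = 34969 attains the density bound exactly.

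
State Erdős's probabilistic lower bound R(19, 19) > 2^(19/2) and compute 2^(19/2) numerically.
2^(19/2) = 724.0773; so R(19, 19) > 724.0773

Colour each edge of K_n uniformly at random with red/blue. The expected number of monochromatic K_19 is C(n, 19) · 2 · 2^(−C(19,2)). If C(n, 19) · 2^(1 − C(19,2)) < 1, then with positive probability no monochromatic K_19 exists, so R(19, 19) > n. The standard estimate C(n, 19) ≤ n^19/19! shows this inequality holds whenever n ≤ 2^(19/2) (since 19! · 2^(C(19,2) − 1) > 2^(19^2/2) ≥ n^19). Hence R(19, 19) > 2^(19/2) = 724.0773.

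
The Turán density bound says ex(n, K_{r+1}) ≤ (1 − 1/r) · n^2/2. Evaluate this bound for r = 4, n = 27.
Turán density bound = (3/4) · 27^2/2 = 2187/8 ≈ 273.375

Turán's theorem: ex(n, K_{r+1}) is achieved by the complete r-partite Turán graph T(n, r) with parts as balanced as possible, and is at most (1 − 1/r) · n^2/2. For r = 4, n = 27: the density bound is (3/4) · 729/2 = 2187/8 ≈ 273.375. The integer-valued extremum is e(T(27, 4)) = 273, which is strictly less than the density bound 2187/8 since 4 ∤ 27 (the parts of T(27, 4) cannot all be equal).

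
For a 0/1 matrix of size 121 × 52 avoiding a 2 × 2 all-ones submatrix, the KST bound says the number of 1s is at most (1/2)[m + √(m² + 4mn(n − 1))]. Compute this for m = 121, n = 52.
z(121, 52; 2, 2) ≤ (1/2)[121 + √(121² + 4·121·52·51)] = (1/2)[121 + √1298209] = 630.1949

Kővári–Sós–Turán: let r_1, ..., r_121 be the row sums and z = Σ r_i the total number of 1s. Each pair of columns can share at most one row with both entries 1 (else a 2×2 all-ones block appears), so Σ_i C(r_i, 2) ≤ C(52, 2) = 1326. By convexity Σ_i C(r_i, 2) ≥ 121·C(z/121, 2) = z(z − 121)/(2·121), giving z² − 121z − 121·52·51 ≤ 0 and hence z ≤ (1/2)[121 + √(14641 + 4·320892)] = (1/2)[121 + √1298209] ≈ (1/2)(121 + 1139.3897) = 630.1949.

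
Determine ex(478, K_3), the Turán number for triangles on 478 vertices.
ex(478, K_3) = ⌊478^2/4⌋ = 57121

Mantel (1907): a triangle-free graph on n vertices has at most ⌊n^2/4⌋ edges, with equality for the complete bipartite graph K_{⌊n/2⌋, ⌈n/2⌉}. For n = 478: ⌊478^2/4⌋ = ⌊228484/4⌋ = 57121. The extremal graph is K_{239, 239}, which has 239·239 = 57121 edges.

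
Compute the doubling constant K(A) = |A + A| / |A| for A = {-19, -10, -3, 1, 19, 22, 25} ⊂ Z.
K = |A + A| / |A| = 27/7

Enumerate A + A = {a + b : a, b ∈ A}. With |A| = 7, there are |A|^2 = 49 ordered sum pairs; collecting distinct values, A + A = {-38, -29, -22, -20, -18, -13, -9, -6, -2, 0, 2, 3, 6, 9, 12, 15, 16, 19, 20, 22, 23, 26, 38, 41, 44, 47, 50}, so |A + A| = 27. Thus K = 27/7. For comparison, the minimum possible |A + A| over all 7-element sets is 2·7 − 1 = 13 (so min K = 13/7), attained only by arithmetic progressions.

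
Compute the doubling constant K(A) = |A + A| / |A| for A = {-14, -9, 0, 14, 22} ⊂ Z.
K = |A + A| / |A| = 14/5

Enumerate A + A = {a + b : a, b ∈ A}. With |A| = 5, there are |A|^2 = 25 ordered sum pairs; collecting distinct values, A + A = {-28, -23, -18, -14, -9, 0, 5, 8, 13, 14, 22, 28, 36, 44}, so |A + A| = 14. Thus K = 14/5. For comparison, the minimum possible |A + A| over all 5-element sets is 2·5 − 1 = 9 (so min K = 9/5), attained only by arithmetic progressions.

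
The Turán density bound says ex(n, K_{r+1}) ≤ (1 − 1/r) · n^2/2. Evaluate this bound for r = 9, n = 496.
Turán density bound = (8/9) · 496^2/2 = 984064/9 ≈ 109340.4444

Turán's theorem: ex(n, K_{r+1}) is achieved by the complete r-partite Turán graph T(n, r) with parts as balanced as possible, and is at most (1 − 1/r) · n^2/2. For r = 9, n = 496: the density bound is (8/9) · 246016/2 = 984064/9 ≈ 109340.4444. The integer-valued extremum is e(T(496, 9)) = 109340, which is strictly less than the density bound 984064/9 since 9 ∤ 496 (the parts of T(496, 9) cannot all be equal).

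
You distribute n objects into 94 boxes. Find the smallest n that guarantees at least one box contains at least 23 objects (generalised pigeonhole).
n = (23 − 1)·94 + 1 = 2069

By the generalised pigeonhole principle, to guarantee some box contains ≥ r objects we need more than (r − 1) · k objects total. Threshold: n = (r − 1) · k + 1. With r = 23 and k = 94: n = 22 · 94 + 1 = 2068 + 1 = 2069. For n = 2068 = 22 · 94, we can put exactly 22 objects in every box, avoiding 23 in any single one — so 2069 is tight.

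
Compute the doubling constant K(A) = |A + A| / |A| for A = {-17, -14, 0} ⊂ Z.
K = |A + A| / |A| = 6/3 = 2

Enumerate A + A = {a + b : a, b ∈ A}. With |A| = 3, there are |A|^2 = 9 ordered sum pairs; collecting distinct values, A + A = {-34, -31, -28, -17, -14, 0}, so |A + A| = 6. Thus K = 6/3 = 2. For comparison, the minimum possible |A + A| over all 3-element sets is 2·3 − 1 = 5 (so min K = 5/3), attained only by arithmetic progressions.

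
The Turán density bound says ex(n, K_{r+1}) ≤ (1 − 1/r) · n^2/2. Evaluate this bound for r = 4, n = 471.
Turán density bound = (3/4) · 471^2/2 = 665523/8 ≈ 83190.375

Turán's theorem: ex(n, K_{r+1}) is achieved by the complete r-partite Turán graph T(n, r) with parts as balanced as possible, and is at most (1 − 1/r) · n^2/2. For r = 4, n = 471: the density bound is (3/4) · 221841/2 = 665523/8 ≈ 83190.375. The integer-valued extremum is e(T(471, 4)) = 83190, which is strictly less than the density bound 665523/8 since 4 ∤ 471 (the parts of T(471, 4) cannot all be equal).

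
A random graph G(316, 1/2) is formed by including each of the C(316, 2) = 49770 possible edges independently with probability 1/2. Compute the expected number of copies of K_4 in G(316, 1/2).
E[# K_4] = C(316, 4) · (1/2)^C(4, 2) = 407624595 / 2^6 = 6369134.296875

For each 4-subset S of vertices (there are C(316, 4) = 407624595 such S), let X_S = 1 if S induces a K_4 (all C(4, 2) = 6 edges present). Then P(X_S = 1) = (1/2)^6 = 1/64. By linearity of expectation, E[# K_4] = C(316, 4) · (1/2)^6 = 407624595 / 64 = 6369134.296875.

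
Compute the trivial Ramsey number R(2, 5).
R(2, 5) = 5

R(2, k) = k for all k ≥ 2: in a 2-colouring of K_k, either some edge is red (a red K_2) or all edges are blue (a blue K_k). And K_{4} coloured all-blue has no blue K_5, so R(2, 5) > 4. Hence R(2, 5) = 5.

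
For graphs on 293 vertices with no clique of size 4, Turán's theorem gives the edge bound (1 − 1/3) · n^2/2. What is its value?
Turán density bound = (2/3) · 293^2/2 = 85849/3 ≈ 28616.3333

Turán's theorem: ex(n, K_{r+1}) is achieved by the complete r-partite Turán graph T(n, r) with parts as balanced as possible, and is at most (1 − 1/r) · n^2/2. For r = 3, n = 293: the density bound is (2/3) · 85849/2 = 85849/3 ≈ 28616.3333. The integer-valued extremum is e(T(293, 3)) = 28616, which is strictly less than the density bound 85849/3 since 3 ∤ 293 (the parts of T(293, 3) cannot all be equal).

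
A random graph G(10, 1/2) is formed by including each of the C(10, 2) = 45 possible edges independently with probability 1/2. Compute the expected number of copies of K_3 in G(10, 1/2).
E[# K_3] = C(10, 3) · (1/2)^C(3, 2) = 120 / 2^3 = 15

For each 3-subset S of vertices (there are C(10, 3) = 120 such S), let X_S = 1 if S induces a K_3 (all C(3, 2) = 3 edges present). Then P(X_S = 1) = (1/2)^3 = 1/8. By linearity of expectation, E[# K_3] = C(10, 3) · (1/2)^3 = 120 / 8 = 15.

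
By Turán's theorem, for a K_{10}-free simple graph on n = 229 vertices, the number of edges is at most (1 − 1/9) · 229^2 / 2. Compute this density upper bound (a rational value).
Turán density bound = (8/9) · 229^2/2 = 209764/9 ≈ 23307.1111

Turán's theorem: ex(n, K_{r+1}) is achieved by the complete r-partite Turán graph T(n, r) with parts as balanced as possible, and is at most (1 − 1/r) · n^2/2. For r = 9, n = 229: the density bound is (8/9) · 52441/2 = 209764/9 ≈ 23307.1111. The integer-valued extremum is e(T(229, 9)) = 23306, which is strictly less than the density bound 209764/9 since 9 ∤ 229 (the parts of T(229, 9) cannot all be equal).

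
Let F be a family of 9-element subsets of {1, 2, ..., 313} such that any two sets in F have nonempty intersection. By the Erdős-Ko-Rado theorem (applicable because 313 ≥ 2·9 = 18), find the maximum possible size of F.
max |F| = C(312, 8) = 2034346802568795

The Erdős-Ko-Rado theorem states: for n ≥ 2k, an intersecting family of k-subsets of an n-element set has size at most C(n − 1, k − 1), with equality for 'star' families {A ⊆ [n] : |A| = k, i ∈ A} (fix an element i). For n = 313, k = 9: C(312, 8) = 2034346802568795.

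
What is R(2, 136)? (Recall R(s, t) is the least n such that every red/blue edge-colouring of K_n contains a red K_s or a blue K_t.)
R(2, 136) = 136

R(2, k) = k for all k ≥ 2: in a 2-colouring of K_k, either some edge is red (a red K_2) or all edges are blue (a blue K_k). And K_{135} coloured all-blue has no blue K_136, so R(2, 136) > 135. Hence R(2, 136) = 136.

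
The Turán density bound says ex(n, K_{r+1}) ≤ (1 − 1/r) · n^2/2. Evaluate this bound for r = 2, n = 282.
Turán density bound = (1/2) · 282^2/2 = 19881

Turán's theorem: ex(n, K_{r+1}) is achieved by the complete r-partite Turán graph T(n, r) with parts as balanced as possible, and is at most (1 − 1/r) · n^2/2. For r = 2, n = 282: the density bound is (1/2) · 79524/2 = 19881. Since 2 ∣ 282, the Turán graph T(282, 2) has parts of equal size 141, and its edge count e(T(282, 2)) = 19881 attains the density bound exactly.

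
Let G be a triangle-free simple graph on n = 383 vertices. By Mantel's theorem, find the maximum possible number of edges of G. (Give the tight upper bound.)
ex(383, K_3) = ⌊383^2/4⌋ = 36672

Mantel (1907): a triangle-free graph on n vertices has at most ⌊n^2/4⌋ edges, with equality for the complete bipartite graph K_{⌊n/2⌋, ⌈n/2⌉}. For n = 383: ⌊383^2/4⌋ = ⌊146689/4⌋ = 36672. The extremal graph is K_{191, 192}, which has 191·192 = 36672 edges.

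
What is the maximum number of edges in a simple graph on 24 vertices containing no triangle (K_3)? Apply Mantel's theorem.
ex(24, K_3) = ⌊24^2/4⌋ = 144

Mantel (1907): a triangle-free graph on n vertices has at most ⌊n^2/4⌋ edges, with equality for the complete bipartite graph K_{⌊n/2⌋, ⌈n/2⌉}. For n = 24: ⌊24^2/4⌋ = ⌊576/4⌋ = 144. The extremal graph is K_{12, 12}, which has 12·12 = 144 edges.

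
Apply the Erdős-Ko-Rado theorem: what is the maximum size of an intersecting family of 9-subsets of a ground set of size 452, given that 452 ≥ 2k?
max |F| = C(451, 8) = 39882121309780200

Erdős-Ko-Rado (1961): when n ≥ 2k, max |F| = C(n−1, k−1). The bound is attained by the star {A : i ∈ A} for any fixed i ∈ [n]. Here C(452−1, 9−1) = C(451, 8) = 39882121309780200.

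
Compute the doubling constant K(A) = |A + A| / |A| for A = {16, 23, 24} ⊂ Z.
K = |A + A| / |A| = 6/3 = 2

Enumerate A + A = {a + b : a, b ∈ A}. With |A| = 3, there are |A|^2 = 9 ordered sum pairs; collecting distinct values, A + A = {32, 39, 40, 46, 47, 48}, so |A + A| = 6. Thus K = 6/3 = 2. For comparison, the minimum possible |A + A| over all 3-element sets is 2·3 − 1 = 5 (so min K = 5/3), attained only by arithmetic progressions.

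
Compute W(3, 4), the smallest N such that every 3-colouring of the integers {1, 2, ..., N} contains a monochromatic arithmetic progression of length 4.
W(3, 4) = 293

W(3, 4) = 293. The lower bound W(3, 4) > 292 comes from an explicit good 3-colouring of [1, 292]; the upper bound W(3, 4) ≤ 293 was verified by exhaustive search over 3-colourings of [1, 293].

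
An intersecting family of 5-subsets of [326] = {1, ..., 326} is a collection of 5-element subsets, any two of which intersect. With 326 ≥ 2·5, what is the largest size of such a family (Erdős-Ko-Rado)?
max |F| = C(325, 4) = 456326325

The Erdős-Ko-Rado theorem states: for n ≥ 2k, an intersecting family of k-subsets of an n-element set has size at most C(n − 1, k − 1), with equality for 'star' families {A ⊆ [n] : |A| = k, i ∈ A} (fix an element i). For n = 326, k = 5: C(325, 4) = 456326325.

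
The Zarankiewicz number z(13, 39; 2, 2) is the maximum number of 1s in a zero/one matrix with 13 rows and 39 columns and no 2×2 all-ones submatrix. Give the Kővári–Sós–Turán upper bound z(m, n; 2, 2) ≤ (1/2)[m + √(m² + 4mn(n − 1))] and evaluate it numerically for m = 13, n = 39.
z(13, 39; 2, 2) ≤ (1/2)[13 + √(13² + 4·13·39·38)] = (1/2)[13 + √77233] = 145.4541

Kővári–Sós–Turán: let r_1, ..., r_13 be the row sums and z = Σ r_i the total number of 1s. Each pair of columns can share at most one row with both entries 1 (else a 2×2 all-ones block appears), so Σ_i C(r_i, 2) ≤ C(39, 2) = 741. By convexity Σ_i C(r_i, 2) ≥ 13·C(z/13, 2) = z(z − 13)/(2·13), giving z² − 13z − 13·39·38 ≤ 0 and hence z ≤ (1/2)[13 + √(169 + 4·19266)] = (1/2)[13 + √77233] ≈ (1/2)(13 + 277.9083) = 145.4541.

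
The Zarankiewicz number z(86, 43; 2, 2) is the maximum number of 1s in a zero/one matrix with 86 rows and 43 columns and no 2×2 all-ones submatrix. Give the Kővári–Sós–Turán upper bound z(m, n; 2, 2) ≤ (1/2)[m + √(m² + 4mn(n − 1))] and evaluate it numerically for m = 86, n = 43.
z(86, 43; 2, 2) ≤ (1/2)[86 + √(86² + 4·86·43·42)] = (1/2)[86 + √628660] = 439.4404

Kővári–Sós–Turán: let r_1, ..., r_86 be the row sums and z = Σ r_i the total number of 1s. Each pair of columns can share at most one row with both entries 1 (else a 2×2 all-ones block appears), so Σ_i C(r_i, 2) ≤ C(43, 2) = 903. By convexity Σ_i C(r_i, 2) ≥ 86·C(z/86, 2) = z(z − 86)/(2·86), giving z² − 86z − 86·43·42 ≤ 0 and hence z ≤ (1/2)[86 + √(7396 + 4·155316)] = (1/2)[86 + √628660] ≈ (1/2)(86 + 792.8808) = 439.4404.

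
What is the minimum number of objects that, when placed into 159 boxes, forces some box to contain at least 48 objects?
n = (48 − 1)·159 + 1 = 7474

By the generalised pigeonhole principle, to guarantee some box contains ≥ r objects we need more than (r − 1) · k objects total. Threshold: n = (r − 1) · k + 1. With r = 48 and k = 159: n = 47 · 159 + 1 = 7473 + 1 = 7474. For n = 7473 = 47 · 159, we can put exactly 47 objects in every box, avoiding 48 in any single one — so 7474 is tight.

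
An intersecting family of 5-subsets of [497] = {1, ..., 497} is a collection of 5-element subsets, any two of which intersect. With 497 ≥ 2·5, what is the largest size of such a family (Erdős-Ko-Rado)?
max |F| = C(496, 4) = 2491434660

The Erdős-Ko-Rado theorem states: for n ≥ 2k, an intersecting family of k-subsets of an n-element set has size at most C(n − 1, k − 1), with equality for 'star' families {A ⊆ [n] : |A| = k, i ∈ A} (fix an element i). For n = 497, k = 5: C(496, 4) = 2491434660.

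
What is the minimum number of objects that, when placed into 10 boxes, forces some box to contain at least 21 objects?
n = (21 − 1)·10 + 1 = 201

By the generalised pigeonhole principle, to guarantee some box contains ≥ r objects we need more than (r − 1) · k objects total. Threshold: n = (r − 1) · k + 1. With r = 21 and k = 10: n = 20 · 10 + 1 = 200 + 1 = 201. For n = 200 = 20 · 10, we can put exactly 20 objects in every box, avoiding 21 in any single one — so 201 is tight.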